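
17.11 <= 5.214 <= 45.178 False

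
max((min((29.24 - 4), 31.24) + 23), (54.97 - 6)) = 48.97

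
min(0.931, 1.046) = 0.931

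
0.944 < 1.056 True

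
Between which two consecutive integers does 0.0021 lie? 0 and 1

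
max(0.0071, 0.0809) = 0.0809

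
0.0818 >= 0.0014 True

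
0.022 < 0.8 True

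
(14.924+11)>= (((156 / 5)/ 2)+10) True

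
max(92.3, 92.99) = 92.99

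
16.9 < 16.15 False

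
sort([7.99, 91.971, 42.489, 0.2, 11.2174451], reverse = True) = [91.971, 42.489, 11.2174451, 7.99, 0.2]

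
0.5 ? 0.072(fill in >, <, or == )>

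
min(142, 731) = 142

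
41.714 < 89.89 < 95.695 True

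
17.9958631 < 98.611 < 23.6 False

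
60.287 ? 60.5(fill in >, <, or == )<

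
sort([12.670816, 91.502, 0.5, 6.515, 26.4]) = [0.5, 6.515, 12.670816, 26.4, 91.502]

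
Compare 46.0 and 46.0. They are equal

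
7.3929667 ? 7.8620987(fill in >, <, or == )<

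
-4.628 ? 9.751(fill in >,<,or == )<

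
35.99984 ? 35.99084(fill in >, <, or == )>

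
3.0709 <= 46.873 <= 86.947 True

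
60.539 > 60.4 True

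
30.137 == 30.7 False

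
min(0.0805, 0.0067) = 0.0067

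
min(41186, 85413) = 41186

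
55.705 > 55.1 True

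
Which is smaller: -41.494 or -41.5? -41.5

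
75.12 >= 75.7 False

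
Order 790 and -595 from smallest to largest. -595,790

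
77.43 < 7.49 False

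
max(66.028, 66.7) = 66.7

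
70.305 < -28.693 False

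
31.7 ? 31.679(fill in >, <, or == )>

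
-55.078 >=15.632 False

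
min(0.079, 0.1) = 0.079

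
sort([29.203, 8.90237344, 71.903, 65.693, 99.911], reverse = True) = [99.911, 71.903, 65.693, 29.203, 8.90237344]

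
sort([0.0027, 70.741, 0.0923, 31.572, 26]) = [0.0027, 0.0923, 26, 31.572, 70.741]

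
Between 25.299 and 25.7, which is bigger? 25.7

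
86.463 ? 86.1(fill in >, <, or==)>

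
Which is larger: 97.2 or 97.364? 97.364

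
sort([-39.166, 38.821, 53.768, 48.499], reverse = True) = [53.768, 48.499, 38.821, -39.166]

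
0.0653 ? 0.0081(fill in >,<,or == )>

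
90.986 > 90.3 True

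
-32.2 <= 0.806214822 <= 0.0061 False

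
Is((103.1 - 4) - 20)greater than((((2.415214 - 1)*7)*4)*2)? No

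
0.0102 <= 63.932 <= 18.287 False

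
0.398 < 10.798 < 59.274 True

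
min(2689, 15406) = 2689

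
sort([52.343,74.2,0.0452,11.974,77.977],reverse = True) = [77.977,74.2,52.343,11.974,0.0452]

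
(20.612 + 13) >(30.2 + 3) True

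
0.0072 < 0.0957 True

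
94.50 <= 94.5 True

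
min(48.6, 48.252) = 48.252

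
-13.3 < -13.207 True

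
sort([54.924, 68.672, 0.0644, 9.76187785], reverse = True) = [68.672, 54.924, 9.76187785, 0.0644]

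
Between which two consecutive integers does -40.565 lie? -41 and -40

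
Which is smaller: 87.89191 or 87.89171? 87.89171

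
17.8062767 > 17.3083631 True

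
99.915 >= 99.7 True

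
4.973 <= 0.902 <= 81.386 False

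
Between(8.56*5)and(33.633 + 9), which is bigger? (8.56*5)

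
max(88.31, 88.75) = 88.75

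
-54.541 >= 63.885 False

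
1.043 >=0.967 True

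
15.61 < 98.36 True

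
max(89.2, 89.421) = 89.421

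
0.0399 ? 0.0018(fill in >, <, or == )>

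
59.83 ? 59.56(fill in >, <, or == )>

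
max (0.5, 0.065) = 0.5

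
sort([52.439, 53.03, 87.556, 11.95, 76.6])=[11.95, 52.439, 53.03, 76.6, 87.556]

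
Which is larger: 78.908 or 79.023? 79.023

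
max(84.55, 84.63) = 84.63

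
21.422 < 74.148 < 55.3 False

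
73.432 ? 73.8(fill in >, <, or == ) <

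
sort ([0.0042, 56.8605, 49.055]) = [0.0042, 49.055, 56.8605]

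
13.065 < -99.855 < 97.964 False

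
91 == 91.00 True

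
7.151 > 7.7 False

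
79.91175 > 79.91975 False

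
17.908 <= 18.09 True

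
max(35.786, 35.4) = 35.786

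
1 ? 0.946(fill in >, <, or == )>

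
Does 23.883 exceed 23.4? Yes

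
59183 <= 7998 False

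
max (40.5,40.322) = 40.5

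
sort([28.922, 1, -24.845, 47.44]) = [-24.845, 1, 28.922, 47.44]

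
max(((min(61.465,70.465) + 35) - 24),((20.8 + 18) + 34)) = 72.8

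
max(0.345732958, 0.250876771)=0.345732958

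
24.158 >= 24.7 False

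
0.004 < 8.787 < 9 True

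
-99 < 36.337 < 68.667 True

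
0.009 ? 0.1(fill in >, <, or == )<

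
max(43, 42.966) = 43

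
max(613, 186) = 613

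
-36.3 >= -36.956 True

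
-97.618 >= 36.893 False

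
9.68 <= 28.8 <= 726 True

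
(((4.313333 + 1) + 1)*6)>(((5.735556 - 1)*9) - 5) True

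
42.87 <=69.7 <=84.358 True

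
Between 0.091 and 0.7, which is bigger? 0.7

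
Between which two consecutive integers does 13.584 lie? 13 and 14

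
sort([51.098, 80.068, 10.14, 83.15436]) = [10.14, 51.098, 80.068, 83.15436]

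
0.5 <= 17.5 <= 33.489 True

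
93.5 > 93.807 False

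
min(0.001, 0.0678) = 0.001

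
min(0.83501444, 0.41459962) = 0.41459962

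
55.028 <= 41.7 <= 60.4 False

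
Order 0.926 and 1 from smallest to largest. 0.926, 1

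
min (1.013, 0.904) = 0.904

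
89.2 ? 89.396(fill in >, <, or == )<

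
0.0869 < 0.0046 False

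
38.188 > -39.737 True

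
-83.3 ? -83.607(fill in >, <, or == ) >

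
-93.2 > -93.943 True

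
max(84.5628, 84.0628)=84.5628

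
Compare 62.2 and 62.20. They are equal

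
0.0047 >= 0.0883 False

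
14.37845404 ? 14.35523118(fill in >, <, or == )>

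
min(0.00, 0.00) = 0.00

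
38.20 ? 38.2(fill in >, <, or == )==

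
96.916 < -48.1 False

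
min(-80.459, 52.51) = -80.459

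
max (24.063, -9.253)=24.063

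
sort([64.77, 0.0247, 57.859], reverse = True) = [64.77, 57.859, 0.0247]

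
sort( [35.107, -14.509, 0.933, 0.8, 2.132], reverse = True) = [35.107, 2.132, 0.933, 0.8, -14.509]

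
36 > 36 False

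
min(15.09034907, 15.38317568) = 15.09034907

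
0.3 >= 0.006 True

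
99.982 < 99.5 False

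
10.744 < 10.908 True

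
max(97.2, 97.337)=97.337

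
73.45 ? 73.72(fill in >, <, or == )<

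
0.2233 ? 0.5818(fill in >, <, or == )<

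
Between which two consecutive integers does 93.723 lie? 93 and 94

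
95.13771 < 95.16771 True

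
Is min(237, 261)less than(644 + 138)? Yes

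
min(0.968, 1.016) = 0.968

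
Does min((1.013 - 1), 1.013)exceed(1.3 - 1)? No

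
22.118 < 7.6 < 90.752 False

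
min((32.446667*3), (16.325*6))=97.340001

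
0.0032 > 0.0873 False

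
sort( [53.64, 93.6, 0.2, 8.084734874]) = [0.2, 8.084734874, 53.64, 93.6]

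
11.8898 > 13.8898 False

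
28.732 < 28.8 True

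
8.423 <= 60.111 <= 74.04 True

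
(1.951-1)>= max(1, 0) False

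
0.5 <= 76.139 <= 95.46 True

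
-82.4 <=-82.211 True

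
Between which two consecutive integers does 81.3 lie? 81 and 82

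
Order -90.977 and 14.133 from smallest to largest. -90.977, 14.133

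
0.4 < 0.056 False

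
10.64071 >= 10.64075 False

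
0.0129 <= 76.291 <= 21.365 False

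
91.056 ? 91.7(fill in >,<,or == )<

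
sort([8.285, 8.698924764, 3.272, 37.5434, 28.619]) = [3.272, 8.285, 8.698924764, 28.619, 37.5434]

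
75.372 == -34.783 False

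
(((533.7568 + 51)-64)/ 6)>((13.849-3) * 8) True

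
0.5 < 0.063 False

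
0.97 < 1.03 True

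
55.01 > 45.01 True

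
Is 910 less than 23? No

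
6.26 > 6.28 False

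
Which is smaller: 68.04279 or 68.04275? 68.04275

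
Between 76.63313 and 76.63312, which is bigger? 76.63313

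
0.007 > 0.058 False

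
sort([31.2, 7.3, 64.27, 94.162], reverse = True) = [94.162, 64.27, 31.2, 7.3]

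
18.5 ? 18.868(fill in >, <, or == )<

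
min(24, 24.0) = 24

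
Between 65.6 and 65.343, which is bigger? 65.6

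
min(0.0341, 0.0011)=0.0011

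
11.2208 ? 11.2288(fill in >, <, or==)<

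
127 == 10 False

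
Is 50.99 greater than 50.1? Yes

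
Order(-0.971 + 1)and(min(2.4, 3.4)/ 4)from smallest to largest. (-0.971 + 1), (min(2.4, 3.4)/ 4)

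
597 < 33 False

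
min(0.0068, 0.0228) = 0.0068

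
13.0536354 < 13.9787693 True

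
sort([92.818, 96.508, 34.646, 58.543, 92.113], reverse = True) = [96.508, 92.818, 92.113, 58.543, 34.646]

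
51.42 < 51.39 False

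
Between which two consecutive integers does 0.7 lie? 0 and 1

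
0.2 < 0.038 False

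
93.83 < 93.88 True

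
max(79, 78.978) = 79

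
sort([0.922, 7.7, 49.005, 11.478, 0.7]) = [0.7, 0.922, 7.7, 11.478, 49.005]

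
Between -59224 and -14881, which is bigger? -14881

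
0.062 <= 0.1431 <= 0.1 False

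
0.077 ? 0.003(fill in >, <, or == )>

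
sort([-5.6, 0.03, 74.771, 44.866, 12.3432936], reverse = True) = [74.771, 44.866, 12.3432936, 0.03, -5.6]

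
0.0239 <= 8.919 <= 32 True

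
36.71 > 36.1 True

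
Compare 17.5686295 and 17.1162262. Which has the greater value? 17.5686295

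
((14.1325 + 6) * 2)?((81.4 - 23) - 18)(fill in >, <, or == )<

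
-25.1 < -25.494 False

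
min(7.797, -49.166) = -49.166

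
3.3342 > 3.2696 True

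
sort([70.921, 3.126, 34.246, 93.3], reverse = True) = [93.3, 70.921, 34.246, 3.126]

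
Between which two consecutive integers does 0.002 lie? 0 and 1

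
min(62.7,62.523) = 62.523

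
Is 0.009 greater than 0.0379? No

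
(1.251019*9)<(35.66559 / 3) True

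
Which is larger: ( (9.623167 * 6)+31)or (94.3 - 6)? ( (9.623167 * 6)+31)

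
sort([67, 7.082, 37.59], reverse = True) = [67, 37.59, 7.082]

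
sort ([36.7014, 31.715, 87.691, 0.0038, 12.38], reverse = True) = [87.691, 36.7014, 31.715, 12.38, 0.0038]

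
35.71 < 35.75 True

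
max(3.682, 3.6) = 3.682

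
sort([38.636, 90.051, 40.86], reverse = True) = [90.051, 40.86, 38.636]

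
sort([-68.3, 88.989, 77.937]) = [-68.3, 77.937, 88.989]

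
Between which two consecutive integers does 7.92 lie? 7 and 8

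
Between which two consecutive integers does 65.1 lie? 65 and 66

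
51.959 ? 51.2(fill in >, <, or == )>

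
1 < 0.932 False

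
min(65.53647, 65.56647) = 65.53647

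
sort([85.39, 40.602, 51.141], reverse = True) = [85.39, 51.141, 40.602]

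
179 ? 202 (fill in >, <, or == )<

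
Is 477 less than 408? No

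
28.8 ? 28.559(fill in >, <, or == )>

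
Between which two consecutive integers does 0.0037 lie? 0 and 1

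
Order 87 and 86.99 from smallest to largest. 86.99, 87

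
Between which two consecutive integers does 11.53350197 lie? 11 and 12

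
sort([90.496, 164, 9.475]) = [9.475, 90.496, 164]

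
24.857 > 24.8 True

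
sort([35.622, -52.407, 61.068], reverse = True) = [61.068, 35.622, -52.407]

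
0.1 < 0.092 False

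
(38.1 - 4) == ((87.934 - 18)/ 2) False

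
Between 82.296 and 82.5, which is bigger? 82.5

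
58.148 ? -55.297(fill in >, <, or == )>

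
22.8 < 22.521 False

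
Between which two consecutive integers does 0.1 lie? 0 and 1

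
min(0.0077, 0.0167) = 0.0077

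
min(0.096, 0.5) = 0.096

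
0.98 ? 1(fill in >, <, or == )<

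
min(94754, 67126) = 67126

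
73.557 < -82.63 False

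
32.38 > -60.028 True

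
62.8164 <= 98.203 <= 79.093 False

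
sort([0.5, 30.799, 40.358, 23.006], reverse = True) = [40.358, 30.799, 23.006, 0.5]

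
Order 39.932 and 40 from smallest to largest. 39.932, 40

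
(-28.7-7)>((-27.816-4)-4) True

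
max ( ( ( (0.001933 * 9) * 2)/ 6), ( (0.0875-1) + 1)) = 0.0875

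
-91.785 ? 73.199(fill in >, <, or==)<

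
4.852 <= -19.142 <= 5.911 False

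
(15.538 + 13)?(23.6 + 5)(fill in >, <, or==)<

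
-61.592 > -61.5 False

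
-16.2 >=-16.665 True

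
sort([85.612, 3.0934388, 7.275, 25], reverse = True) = [85.612, 25, 7.275, 3.0934388]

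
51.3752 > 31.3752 True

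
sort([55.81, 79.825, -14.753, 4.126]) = [-14.753, 4.126, 55.81, 79.825]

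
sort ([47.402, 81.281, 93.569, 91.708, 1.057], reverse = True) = [93.569, 91.708, 81.281, 47.402, 1.057]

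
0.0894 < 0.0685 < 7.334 False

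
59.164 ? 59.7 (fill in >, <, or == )<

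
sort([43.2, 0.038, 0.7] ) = [0.038, 0.7, 43.2]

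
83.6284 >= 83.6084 True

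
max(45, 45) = 45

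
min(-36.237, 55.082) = -36.237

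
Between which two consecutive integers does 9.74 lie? 9 and 10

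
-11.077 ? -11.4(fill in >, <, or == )>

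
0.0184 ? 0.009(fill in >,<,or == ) >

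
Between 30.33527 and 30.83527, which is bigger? 30.83527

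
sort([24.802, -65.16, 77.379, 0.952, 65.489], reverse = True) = [77.379, 65.489, 24.802, 0.952, -65.16]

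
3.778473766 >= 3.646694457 True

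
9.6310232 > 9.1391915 True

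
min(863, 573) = 573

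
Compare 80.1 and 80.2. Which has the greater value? 80.2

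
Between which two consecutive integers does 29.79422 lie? 29 and 30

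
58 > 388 False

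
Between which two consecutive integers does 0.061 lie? 0 and 1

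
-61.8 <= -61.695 True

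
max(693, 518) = 693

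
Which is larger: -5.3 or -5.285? -5.285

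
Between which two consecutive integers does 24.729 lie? 24 and 25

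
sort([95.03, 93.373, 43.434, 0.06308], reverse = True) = [95.03, 93.373, 43.434, 0.06308]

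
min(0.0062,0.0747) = 0.0062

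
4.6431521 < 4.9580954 True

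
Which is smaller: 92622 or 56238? 56238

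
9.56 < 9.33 False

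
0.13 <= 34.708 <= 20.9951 False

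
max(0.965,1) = 1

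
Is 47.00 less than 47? No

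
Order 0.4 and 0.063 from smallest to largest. 0.063, 0.4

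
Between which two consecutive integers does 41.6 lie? 41 and 42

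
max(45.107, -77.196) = 45.107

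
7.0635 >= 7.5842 False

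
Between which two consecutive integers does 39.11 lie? 39 and 40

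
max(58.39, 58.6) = 58.6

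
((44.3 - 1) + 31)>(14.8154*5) True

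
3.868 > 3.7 True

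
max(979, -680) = 979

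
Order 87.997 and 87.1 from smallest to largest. 87.1, 87.997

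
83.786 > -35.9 True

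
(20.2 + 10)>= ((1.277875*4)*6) False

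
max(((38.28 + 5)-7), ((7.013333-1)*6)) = 36.28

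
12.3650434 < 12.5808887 True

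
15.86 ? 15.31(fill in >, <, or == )>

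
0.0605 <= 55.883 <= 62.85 True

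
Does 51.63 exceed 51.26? Yes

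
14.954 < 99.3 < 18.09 False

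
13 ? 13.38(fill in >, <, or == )<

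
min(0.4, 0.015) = 0.015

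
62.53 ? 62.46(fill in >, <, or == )>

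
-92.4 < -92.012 True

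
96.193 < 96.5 True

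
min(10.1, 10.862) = 10.1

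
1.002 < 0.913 False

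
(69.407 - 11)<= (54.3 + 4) False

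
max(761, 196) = 761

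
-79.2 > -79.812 True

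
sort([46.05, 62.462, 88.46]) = [46.05, 62.462, 88.46]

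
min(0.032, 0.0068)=0.0068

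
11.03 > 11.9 False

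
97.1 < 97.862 True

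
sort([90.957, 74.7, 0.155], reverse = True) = [90.957, 74.7, 0.155]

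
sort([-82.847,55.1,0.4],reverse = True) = [55.1,0.4,-82.847]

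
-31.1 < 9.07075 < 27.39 True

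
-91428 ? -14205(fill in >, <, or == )<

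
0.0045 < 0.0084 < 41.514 True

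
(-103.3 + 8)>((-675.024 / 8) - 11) True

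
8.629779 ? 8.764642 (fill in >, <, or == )<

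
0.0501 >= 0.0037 True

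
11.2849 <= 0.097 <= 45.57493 False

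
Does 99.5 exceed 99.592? No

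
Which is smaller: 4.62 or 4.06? 4.06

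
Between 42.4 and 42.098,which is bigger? 42.4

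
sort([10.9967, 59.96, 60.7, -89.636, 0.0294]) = [-89.636, 0.0294, 10.9967, 59.96, 60.7]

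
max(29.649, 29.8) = 29.8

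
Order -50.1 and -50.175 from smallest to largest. -50.175, -50.1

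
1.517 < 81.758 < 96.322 True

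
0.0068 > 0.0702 False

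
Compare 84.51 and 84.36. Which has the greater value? 84.51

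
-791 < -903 False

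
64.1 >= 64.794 False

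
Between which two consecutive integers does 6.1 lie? 6 and 7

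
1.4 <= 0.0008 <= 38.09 False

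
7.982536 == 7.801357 False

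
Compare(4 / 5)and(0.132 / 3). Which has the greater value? (4 / 5)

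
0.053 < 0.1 True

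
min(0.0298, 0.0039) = 0.0039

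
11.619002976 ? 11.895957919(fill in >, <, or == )<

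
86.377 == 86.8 False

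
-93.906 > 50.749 False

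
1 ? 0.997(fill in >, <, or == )>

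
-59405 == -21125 False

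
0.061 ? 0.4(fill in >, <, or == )<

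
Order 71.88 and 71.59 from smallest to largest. 71.59, 71.88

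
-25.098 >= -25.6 True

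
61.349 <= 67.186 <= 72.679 True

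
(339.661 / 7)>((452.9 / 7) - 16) False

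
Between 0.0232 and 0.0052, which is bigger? 0.0232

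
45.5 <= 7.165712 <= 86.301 False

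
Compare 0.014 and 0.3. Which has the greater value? 0.3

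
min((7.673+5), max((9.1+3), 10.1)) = 12.1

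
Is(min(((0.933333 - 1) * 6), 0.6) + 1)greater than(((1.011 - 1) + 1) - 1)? Yes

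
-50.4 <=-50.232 True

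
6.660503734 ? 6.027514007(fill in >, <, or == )>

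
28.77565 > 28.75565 True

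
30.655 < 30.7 True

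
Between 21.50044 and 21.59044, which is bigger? 21.59044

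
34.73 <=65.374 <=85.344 True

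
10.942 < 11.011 True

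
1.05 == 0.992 False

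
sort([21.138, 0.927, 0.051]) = [0.051, 0.927, 21.138]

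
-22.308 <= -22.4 False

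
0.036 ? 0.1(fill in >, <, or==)<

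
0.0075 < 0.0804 True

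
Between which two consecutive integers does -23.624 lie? -24 and -23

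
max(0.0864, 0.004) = 0.0864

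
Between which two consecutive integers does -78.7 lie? -79 and -78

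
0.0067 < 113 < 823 True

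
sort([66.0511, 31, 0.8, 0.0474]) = [0.0474, 0.8, 31, 66.0511]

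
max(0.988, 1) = 1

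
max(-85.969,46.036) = 46.036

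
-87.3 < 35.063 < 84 True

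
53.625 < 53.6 False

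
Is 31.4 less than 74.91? Yes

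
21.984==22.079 False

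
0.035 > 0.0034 True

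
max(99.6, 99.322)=99.6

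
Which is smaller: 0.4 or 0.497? 0.4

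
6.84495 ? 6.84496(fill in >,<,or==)<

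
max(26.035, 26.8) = 26.8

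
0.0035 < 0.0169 True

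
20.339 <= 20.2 False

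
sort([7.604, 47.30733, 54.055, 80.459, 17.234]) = [7.604, 17.234, 47.30733, 54.055, 80.459]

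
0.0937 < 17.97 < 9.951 False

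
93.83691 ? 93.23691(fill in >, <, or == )>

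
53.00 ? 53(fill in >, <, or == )==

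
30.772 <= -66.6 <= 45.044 False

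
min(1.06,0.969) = 0.969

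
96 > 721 False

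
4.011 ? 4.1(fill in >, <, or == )<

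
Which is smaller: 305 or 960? 305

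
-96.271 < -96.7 False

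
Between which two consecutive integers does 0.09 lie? 0 and 1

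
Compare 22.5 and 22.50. They are equal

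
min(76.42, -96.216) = -96.216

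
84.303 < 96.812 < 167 True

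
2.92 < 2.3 False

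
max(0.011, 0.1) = 0.1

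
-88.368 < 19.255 True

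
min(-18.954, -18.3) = -18.954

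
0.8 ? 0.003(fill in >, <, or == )>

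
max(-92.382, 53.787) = 53.787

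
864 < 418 False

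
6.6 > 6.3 True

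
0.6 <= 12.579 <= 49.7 True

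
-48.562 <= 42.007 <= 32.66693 False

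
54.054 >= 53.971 True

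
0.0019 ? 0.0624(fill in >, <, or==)<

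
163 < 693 True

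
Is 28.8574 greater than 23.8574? Yes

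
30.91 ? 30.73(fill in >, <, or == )>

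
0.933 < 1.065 True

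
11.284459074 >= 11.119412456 True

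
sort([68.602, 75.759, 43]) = [43, 68.602, 75.759]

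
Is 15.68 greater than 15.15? Yes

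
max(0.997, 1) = 1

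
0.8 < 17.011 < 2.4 False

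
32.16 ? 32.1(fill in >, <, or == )>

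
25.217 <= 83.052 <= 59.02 False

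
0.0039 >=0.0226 False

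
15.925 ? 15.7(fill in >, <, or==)>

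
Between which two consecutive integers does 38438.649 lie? 38438 and 38439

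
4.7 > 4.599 True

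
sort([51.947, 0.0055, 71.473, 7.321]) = [0.0055, 7.321, 51.947, 71.473]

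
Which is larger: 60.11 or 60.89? 60.89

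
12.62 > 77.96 False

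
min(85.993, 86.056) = 85.993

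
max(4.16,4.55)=4.55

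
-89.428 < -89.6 False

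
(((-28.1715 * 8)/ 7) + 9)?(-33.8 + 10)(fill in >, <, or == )>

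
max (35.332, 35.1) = 35.332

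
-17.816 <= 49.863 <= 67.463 True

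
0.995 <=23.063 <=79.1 True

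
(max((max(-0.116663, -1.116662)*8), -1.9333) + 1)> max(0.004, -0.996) True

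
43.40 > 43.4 False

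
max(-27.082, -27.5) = -27.082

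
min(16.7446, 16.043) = 16.043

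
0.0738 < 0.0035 False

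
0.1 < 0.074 False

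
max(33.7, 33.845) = 33.845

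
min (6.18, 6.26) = 6.18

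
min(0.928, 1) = 0.928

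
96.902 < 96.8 False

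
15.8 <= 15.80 True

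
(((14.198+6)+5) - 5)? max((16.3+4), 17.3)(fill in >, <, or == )<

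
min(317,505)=317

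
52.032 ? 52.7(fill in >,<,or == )<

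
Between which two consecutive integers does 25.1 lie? 25 and 26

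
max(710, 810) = 810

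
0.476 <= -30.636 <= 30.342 False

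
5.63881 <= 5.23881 False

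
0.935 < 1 True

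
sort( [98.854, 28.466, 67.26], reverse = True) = [98.854, 67.26, 28.466]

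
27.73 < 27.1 False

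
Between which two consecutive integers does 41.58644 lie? 41 and 42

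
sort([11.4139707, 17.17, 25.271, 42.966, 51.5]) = [11.4139707, 17.17, 25.271, 42.966, 51.5]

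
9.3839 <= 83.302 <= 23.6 False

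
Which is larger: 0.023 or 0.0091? 0.023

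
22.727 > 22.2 True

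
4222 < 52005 True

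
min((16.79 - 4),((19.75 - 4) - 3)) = 12.75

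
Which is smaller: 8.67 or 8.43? 8.43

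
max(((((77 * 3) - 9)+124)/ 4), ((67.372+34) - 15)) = 86.5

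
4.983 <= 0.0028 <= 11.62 False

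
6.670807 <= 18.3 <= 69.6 True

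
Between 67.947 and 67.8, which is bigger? 67.947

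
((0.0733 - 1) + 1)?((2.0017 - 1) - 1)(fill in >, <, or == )>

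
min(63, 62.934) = 62.934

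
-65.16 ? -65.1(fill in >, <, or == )<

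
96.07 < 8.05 False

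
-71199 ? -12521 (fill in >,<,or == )<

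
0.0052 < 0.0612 True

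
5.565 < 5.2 False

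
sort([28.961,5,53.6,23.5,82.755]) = [5,23.5,28.961,53.6,82.755]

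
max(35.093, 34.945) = 35.093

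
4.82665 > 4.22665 True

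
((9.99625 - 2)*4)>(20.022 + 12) False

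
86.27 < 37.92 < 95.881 False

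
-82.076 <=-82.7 False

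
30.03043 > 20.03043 True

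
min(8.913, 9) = 8.913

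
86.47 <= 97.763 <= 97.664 False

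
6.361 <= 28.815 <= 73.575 True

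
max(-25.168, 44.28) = 44.28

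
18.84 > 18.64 True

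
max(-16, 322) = 322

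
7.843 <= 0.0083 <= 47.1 False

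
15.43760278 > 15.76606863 False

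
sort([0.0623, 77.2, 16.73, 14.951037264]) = [0.0623, 14.951037264, 16.73, 77.2]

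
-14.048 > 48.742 False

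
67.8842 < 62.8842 False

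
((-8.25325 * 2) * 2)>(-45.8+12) True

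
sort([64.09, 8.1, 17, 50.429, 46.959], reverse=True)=[64.09, 50.429, 46.959, 17, 8.1]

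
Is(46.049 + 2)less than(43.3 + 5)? Yes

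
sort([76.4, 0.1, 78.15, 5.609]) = [0.1, 5.609, 76.4, 78.15]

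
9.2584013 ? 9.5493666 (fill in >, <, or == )<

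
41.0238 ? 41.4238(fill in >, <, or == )<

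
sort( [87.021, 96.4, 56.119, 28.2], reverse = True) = [96.4, 87.021, 56.119, 28.2]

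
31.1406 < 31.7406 True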